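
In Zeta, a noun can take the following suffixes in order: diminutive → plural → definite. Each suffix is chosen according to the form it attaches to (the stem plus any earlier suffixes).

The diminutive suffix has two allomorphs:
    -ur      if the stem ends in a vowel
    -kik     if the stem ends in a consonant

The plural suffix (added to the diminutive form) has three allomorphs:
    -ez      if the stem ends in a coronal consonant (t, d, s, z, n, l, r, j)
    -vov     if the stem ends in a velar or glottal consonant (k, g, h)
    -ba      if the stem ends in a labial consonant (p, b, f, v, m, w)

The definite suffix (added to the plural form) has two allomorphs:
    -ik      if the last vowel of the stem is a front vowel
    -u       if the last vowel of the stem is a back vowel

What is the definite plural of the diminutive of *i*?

*i*: final sound = /i/, a vowel → -ur → *iur*.
The diminutive form *iur*: final consonant = /r/, coronal → -ez → *iurez*.
The plural form *iurez* — last vowel /e/ (a front vowel) → -ik → *iurezik*.

iurezik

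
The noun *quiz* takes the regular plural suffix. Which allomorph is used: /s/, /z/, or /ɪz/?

The stem *quiz* ends in a sibilant (/s, z, ʃ, ʒ, tʃ, dʒ/).
The plural suffix surfaces as /ɪz/ after sibilants, /s/ after other voiceless consonants, and /z/ after other voiced sounds.
So the plural -s on *quiz* is pronounced /ɪz/.

/ɪz/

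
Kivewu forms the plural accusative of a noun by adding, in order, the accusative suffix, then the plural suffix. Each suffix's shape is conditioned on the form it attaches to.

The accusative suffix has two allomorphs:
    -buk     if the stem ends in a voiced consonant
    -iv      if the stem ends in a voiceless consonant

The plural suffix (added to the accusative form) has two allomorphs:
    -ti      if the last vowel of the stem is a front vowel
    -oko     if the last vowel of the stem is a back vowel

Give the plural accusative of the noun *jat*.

jativti

*jat*: final consonant = /t/, voiceless → -iv → *jativ*.
The accusative form *jativ*: last vowel = /i/, a front vowel → -ti → *jativti*.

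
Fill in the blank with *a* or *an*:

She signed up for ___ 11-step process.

The indefinite article is chosen by the initial *sound* of the following word, not its spelling.
The number *11* is spoken "eleven", beginning with /ɪˈlɛvən/ — a vowel sound.
So the article is *an*: She signed up for an 11-step process.

an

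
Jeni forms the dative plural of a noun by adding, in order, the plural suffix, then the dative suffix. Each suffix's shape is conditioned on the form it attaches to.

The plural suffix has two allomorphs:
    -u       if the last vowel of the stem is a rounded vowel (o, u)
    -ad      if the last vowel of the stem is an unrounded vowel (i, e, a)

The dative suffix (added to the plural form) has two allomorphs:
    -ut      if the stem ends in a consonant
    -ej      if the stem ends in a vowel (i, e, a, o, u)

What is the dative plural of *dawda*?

*dawda* — last vowel /a/ (an unrounded vowel) → -ad → *dawdaad*.
The plural form *dawdaad* — final sound /d/ (a consonant) → -ut → *dawdaadut*.

dawdaadut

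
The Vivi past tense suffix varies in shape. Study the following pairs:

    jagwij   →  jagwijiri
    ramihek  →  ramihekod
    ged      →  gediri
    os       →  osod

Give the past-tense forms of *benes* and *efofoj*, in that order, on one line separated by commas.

Looking at the final consonant of each stem: -od when the stem ends in a voiceless consonant (*ramihek*, *os*); -iri when the stem ends in a voiced consonant (*jagwij*, *ged*).
*benes*: final consonant = /s/, voiceless → -od → *benesod*.
The final consonant of *efofoj* is /j/, which is voiced, so the suffix is -iri, giving *efofojiri*.

benesod, efofojiri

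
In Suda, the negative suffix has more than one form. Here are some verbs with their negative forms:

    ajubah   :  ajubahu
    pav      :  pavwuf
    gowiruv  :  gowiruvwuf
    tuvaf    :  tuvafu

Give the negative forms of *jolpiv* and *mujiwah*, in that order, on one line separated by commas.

Looking at the final consonant of each stem: -u when the stem ends in a voiceless consonant (*ajubah*, *tuvaf*); -wuf when the stem ends in a voiced consonant (*pav*, *gowiruv*).
The final consonant of *jolpiv* is /v/, which is voiced, so the suffix is -wuf, giving *jolpivwuf*.
The final consonant of *mujiwah* is /h/, which is voiceless, so the suffix is -u, giving *mujiwahu*.

jolpivwuf, mujiwahu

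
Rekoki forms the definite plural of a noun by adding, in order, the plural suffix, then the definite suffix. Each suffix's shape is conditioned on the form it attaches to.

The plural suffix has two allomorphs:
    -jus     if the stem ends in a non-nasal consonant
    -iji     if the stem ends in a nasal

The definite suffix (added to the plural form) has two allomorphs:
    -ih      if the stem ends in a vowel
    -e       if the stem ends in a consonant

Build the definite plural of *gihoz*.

*gihoz*: final consonant = /z/, non-nasal → -jus → *gihozjus*.
Since the final sound of the plural form *gihozjus* is /s/ (a consonant), it takes -e, giving *gihozjuse*.

gihozjuse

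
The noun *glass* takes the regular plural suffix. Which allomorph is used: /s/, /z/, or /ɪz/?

/ɪz/

The stem *glass* ends in a sibilant (/s, z, ʃ, ʒ, tʃ, dʒ/).
The plural suffix surfaces as /ɪz/ after sibilants, /s/ after other voiceless consonants, and /z/ after other voiced sounds.
So the plural -s on *glass* is pronounced /ɪz/.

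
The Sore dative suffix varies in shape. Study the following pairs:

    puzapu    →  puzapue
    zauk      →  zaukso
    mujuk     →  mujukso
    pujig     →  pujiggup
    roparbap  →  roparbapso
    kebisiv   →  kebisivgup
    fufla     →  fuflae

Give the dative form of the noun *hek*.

The alternation tracks the final sound of the stem — -so when the stem ends in a voiceless consonant (*zauk*, *mujuk*, *roparbap*); -gup when the stem ends in a voiced consonant (*pujig*, *kebisiv*); -e when the stem ends in a vowel (*puzapu*, *fufla*).
*hek* — final sound /k/ (a voiceless consonant) → -so → *hekso*.

hekso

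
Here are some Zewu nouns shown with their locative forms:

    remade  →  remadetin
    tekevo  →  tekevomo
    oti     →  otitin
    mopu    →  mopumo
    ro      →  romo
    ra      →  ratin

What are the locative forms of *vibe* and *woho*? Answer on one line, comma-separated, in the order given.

vibetin, wohomo

The pattern is rounding harmony: -mo when the last vowel of the stem is a rounded vowel (*tekevo*, *mopu*, *ro*); -tin when the last vowel of the stem is an unrounded vowel (*remade*, *oti*, *ra*).
*vibe*: last vowel = /e/, an unrounded vowel → -tin → *vibetin*.
*woho*: last vowel = /o/, a rounded vowel → -mo → *wohomo*.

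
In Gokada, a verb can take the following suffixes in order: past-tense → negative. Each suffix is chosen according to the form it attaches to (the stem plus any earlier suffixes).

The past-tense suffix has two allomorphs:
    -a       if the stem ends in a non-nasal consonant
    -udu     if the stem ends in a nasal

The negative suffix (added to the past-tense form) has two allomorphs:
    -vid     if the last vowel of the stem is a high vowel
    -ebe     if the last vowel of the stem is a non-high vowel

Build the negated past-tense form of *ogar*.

ogaraebe

*ogar* — final consonant /r/ (non-nasal) → -a → *ogara*.
Since the last vowel of the past-tense form *ogara* is /a/ (a non-high vowel), it takes -ebe, giving *ogaraebe*.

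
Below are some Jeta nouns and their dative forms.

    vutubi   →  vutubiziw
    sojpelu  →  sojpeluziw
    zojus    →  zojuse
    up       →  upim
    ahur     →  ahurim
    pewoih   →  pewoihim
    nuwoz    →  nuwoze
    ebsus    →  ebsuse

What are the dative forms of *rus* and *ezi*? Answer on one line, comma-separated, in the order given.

Looking at the final sound of each stem: -e when the stem ends in a sibilant (*zojus*, *nuwoz*, *ebsus*); -im when the stem ends in a non-sibilant consonant (*up*, *ahur*, *pewoih*); -ziw when the stem ends in a vowel (*vutubi*, *sojpelu*).
The final sound of *rus* is /s/, which is a sibilant, so the suffix is -e, giving *ruse*.
Since the final sound of *ezi* is /i/ (a vowel), it takes -ziw, giving *eziziw*.

ruse, eziziw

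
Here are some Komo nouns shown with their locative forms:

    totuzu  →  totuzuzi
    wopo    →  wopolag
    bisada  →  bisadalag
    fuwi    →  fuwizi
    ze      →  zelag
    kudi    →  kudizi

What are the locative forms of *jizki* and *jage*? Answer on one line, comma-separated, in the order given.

The alternation tracks the last vowel of the stem — -zi when the last vowel of the stem is a high vowel (*totuzu*, *fuwi*, *kudi*); -lag when the last vowel of the stem is a non-high vowel (*wopo*, *bisada*, *ze*).
*jizki* — last vowel /i/ (a high vowel) → -zi → *jizkizi*.
Since the last vowel of *jage* is /e/ (a non-high vowel), it takes -lag, giving *jagelag*.

jizkizi, jagelag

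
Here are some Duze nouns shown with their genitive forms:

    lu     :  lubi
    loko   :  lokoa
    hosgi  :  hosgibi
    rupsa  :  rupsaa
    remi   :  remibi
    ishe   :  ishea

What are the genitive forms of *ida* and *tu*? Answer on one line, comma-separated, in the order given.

idaa, tubi

The pattern is height harmony: -bi when the last vowel of the stem is a high vowel (*lu*, *hosgi*, *remi*); -a when the last vowel of the stem is a non-high vowel (*loko*, *rupsa*, *ishe*).
The last vowel of *ida* is /a/, which is a non-high vowel, so the suffix is -a, giving *idaa*.
*tu* — last vowel /u/ (a high vowel) → -bi → *tubi*.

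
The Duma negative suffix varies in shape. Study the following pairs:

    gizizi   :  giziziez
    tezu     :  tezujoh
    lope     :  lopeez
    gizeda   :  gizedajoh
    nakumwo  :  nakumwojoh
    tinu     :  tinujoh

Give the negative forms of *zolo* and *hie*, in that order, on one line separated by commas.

zolojoh, hieez

The alternation tracks the last vowel of the stem — -ez when the last vowel of the stem is a front vowel (*gizizi*, *lope*); -joh when the last vowel of the stem is a back vowel (*tezu*, *gizeda*, *nakumwo*, *tinu*).
*zolo* — last vowel /o/ (a back vowel) → -joh → *zolojoh*.
*hie*: last vowel = /e/, a front vowel → -ez → *hieez*.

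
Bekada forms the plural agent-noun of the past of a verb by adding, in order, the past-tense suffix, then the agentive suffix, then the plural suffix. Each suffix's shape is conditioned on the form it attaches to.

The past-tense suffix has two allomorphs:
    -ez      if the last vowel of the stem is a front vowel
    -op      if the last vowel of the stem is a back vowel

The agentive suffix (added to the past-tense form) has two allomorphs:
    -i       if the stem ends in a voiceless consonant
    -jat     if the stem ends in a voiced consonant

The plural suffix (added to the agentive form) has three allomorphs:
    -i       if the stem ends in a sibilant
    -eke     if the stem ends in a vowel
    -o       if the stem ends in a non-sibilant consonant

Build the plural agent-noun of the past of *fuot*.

Since the last vowel of *fuot* is /o/ (a back vowel), it takes -op, giving *fuotop*.
Since the final consonant of the past-tense form *fuotop* is /p/ (voiceless), it takes -i, giving *fuotopi*.
The agentive form *fuotopi*: final sound = /i/, a vowel → -eke → *fuotopieke*.

fuotopieke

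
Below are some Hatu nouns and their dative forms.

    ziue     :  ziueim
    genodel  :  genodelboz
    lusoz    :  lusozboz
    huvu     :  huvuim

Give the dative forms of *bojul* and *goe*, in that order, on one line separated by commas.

bojulboz, goeim

The alternation tracks the final sound of the stem — -boz when the stem ends in a consonant (*genodel*, *lusoz*); -im when the stem ends in a vowel (*ziue*, *huvu*).
*bojul* — final sound /l/ (a consonant) → -boz → *bojulboz*.
The final sound of *goe* is /e/, which is a vowel, so the suffix is -im, giving *goeim*.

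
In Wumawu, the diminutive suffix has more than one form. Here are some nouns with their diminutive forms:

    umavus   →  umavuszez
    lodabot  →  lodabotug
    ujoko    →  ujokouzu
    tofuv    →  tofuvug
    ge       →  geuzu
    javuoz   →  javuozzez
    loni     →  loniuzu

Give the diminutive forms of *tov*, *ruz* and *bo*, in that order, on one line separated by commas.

tovug, ruzzez, bouzu

The pattern is sibilance of the final sound: -zez when the stem ends in a sibilant (*umavus*, *javuoz*); -ug when the stem ends in a non-sibilant consonant (*lodabot*, *tofuv*); -uzu when the stem ends in a vowel (*ujoko*, *ge*, *loni*).
*tov* — final sound /v/ (a non-sibilant consonant) → -ug → *tovug*.
*ruz* — final sound /z/ (a sibilant) → -zez → *ruzzez*.
*bo* — final sound /o/ (a vowel) → -uzu → *bouzu*.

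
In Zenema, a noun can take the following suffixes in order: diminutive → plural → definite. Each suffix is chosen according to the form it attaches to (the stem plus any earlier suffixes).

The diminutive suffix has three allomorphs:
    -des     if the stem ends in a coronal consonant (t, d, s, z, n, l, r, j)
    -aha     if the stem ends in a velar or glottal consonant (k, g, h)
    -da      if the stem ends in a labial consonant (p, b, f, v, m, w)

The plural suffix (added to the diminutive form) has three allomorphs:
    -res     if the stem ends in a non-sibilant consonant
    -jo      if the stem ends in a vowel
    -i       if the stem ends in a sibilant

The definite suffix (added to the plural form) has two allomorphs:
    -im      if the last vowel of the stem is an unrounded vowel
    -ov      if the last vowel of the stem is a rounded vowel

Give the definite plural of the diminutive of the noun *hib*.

hibdajoov

Since the final consonant of *hib* is /b/ (labial), it takes -da, giving *hibda*.
The diminutive form *hibda* — final sound /a/ (a vowel) → -jo → *hibdajo*.
The last vowel of the plural form *hibdajo* is /o/, which is a rounded vowel, so the definite suffix is -ov, giving *hibdajoov*.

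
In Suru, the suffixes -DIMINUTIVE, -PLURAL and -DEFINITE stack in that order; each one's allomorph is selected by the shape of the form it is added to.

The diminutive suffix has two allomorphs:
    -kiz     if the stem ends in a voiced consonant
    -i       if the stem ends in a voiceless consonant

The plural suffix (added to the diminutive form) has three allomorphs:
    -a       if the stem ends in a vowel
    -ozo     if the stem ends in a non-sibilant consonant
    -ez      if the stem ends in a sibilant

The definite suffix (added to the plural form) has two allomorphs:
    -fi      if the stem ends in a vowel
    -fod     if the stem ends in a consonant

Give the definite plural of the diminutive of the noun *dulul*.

*dulul*: final consonant = /l/, voiced → -kiz → *dululkiz*.
The final sound of the diminutive form *dululkiz* is /z/, which is a sibilant, so the plural suffix is -ez, giving *dululkizez*.
The plural form *dululkizez* — final sound /z/ (a consonant) → -fod → *dululkizezfod*.

dululkizezfod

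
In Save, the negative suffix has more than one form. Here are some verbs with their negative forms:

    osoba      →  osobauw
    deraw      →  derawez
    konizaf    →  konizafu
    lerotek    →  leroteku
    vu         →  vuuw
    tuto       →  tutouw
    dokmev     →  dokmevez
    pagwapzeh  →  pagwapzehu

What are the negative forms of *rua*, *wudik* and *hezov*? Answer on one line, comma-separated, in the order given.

ruauw, wudiku, hezovez

The pattern is voicing of the final sound: -u when the stem ends in a voiceless consonant (*konizaf*, *lerotek*, *pagwapzeh*); -ez when the stem ends in a voiced consonant (*deraw*, *dokmev*); -uw when the stem ends in a vowel (*osoba*, *vu*, *tuto*).
Since the final sound of *rua* is /a/ (a vowel), it takes -uw, giving *ruauw*.
The final sound of *wudik* is /k/, which is a voiceless consonant, so the suffix is -u, giving *wudiku*.
Since the final sound of *hezov* is /v/ (a voiced consonant), it takes -ez, giving *hezovez*.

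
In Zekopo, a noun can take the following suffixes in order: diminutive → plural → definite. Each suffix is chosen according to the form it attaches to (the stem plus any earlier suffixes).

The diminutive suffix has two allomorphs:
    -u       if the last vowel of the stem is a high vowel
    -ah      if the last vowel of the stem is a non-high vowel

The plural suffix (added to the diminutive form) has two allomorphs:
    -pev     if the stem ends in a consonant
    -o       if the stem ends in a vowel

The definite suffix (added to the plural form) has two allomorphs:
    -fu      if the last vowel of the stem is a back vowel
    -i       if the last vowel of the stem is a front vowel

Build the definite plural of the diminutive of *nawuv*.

The last vowel of *nawuv* is /u/, which is a high vowel, so the diminutive suffix is -u, giving *nawuvu*.
The diminutive form *nawuvu*: final sound = /u/, a vowel → -o → *nawuvuo*.
The plural form *nawuvuo* — last vowel /o/ (a back vowel) → -fu → *nawuvuofu*.

nawuvuofu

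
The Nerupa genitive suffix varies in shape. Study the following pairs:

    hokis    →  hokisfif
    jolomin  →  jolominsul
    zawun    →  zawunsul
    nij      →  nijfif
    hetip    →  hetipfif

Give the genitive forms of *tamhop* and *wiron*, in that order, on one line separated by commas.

The alternation tracks the final consonant of the stem — -sul when the stem ends in a nasal (*jolomin*, *zawun*); -fif when the stem ends in a non-nasal consonant (*hokis*, *nij*, *hetip*).
*tamhop*: final consonant = /p/, non-nasal → -fif → *tamhopfif*.
The final consonant of *wiron* is /n/, which is a nasal, so the suffix is -sul, giving *wironsul*.

tamhopfif, wironsul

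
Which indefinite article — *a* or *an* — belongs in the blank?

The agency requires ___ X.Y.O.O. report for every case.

an

The indefinite article is chosen by the initial *sound* of the following word, not its spelling.
The initialism *X.Y.O.O.* is read letter by letter; the first letter, X, is pronounced /ɛks/, which begins with a vowel sound.
So the article is *an*: The agency requires an X.Y.O.O. report for every case.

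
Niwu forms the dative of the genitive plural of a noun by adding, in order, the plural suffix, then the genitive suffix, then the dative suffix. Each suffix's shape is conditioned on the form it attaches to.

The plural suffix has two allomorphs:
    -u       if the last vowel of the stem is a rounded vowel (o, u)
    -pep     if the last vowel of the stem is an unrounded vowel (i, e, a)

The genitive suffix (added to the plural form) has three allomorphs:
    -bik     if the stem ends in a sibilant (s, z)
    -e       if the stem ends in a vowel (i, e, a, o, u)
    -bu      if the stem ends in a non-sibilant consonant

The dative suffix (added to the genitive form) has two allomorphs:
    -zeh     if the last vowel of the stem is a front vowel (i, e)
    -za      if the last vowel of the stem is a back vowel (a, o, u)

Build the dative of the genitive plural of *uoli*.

uolipepbuza

*uoli*: last vowel = /i/, an unrounded vowel → -pep → *uolipep*.
The plural form *uolipep* — final sound /p/ (a non-sibilant consonant) → -bu → *uolipepbu*.
Since the last vowel of the genitive form *uolipepbu* is /u/ (a back vowel), it takes -za, giving *uolipepbuza*.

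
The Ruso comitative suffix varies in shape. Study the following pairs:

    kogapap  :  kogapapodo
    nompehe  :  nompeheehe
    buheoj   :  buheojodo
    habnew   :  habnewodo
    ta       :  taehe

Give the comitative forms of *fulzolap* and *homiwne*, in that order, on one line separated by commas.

fulzolapodo, homiwneehe

Looking at the final sound of each stem: -odo when the stem ends in a consonant (*kogapap*, *buheoj*, *habnew*); -ehe when the stem ends in a vowel (*nompehe*, *ta*).
*fulzolap* — final sound /p/ (a consonant) → -odo → *fulzolapodo*.
*homiwne* — final sound /e/ (a vowel) → -ehe → *homiwneehe*.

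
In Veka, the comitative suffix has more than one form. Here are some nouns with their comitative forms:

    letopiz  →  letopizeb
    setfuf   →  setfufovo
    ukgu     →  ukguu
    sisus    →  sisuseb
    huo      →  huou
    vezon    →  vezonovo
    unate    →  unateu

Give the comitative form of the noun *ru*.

ruu

Looking at the final sound of each stem: -eb when the stem ends in a sibilant (*letopiz*, *sisus*); -ovo when the stem ends in a non-sibilant consonant (*setfuf*, *vezon*); -u when the stem ends in a vowel (*ukgu*, *huo*, *unate*).
The final sound of *ru* is /u/, which is a vowel, so the suffix is -u, giving *ruu*.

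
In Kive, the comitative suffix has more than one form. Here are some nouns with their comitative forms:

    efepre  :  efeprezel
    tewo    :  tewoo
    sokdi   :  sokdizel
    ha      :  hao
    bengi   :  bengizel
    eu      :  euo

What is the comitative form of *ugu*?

uguo

The pattern is front/back vowel harmony: -zel when the last vowel of the stem is a front vowel (*efepre*, *sokdi*, *bengi*); -o when the last vowel of the stem is a back vowel (*tewo*, *ha*, *eu*).
*ugu*: last vowel = /u/, a back vowel → -o → *uguo*.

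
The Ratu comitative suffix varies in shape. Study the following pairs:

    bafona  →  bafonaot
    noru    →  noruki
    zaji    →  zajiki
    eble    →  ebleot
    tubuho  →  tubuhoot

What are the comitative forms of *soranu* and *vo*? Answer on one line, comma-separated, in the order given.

soranuki, voot

Looking at the last vowel of each stem: -ki when the last vowel of the stem is a high vowel (*noru*, *zaji*); -ot when the last vowel of the stem is a non-high vowel (*bafona*, *eble*, *tubuho*).
The last vowel of *soranu* is /u/, which is a high vowel, so the suffix is -ki, giving *soranuki*.
*vo*: last vowel = /o/, a non-high vowel → -ot → *voot*.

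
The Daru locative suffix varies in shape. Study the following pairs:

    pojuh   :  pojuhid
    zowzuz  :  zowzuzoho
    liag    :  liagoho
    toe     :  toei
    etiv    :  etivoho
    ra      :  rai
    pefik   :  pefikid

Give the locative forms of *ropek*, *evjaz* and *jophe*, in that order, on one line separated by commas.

The alternation tracks the final sound of the stem — -id when the stem ends in a voiceless consonant (*pojuh*, *pefik*); -oho when the stem ends in a voiced consonant (*zowzuz*, *liag*, *etiv*); -i when the stem ends in a vowel (*toe*, *ra*).
*ropek*: final sound = /k/, a voiceless consonant → -id → *ropekid*.
*evjaz* — final sound /z/ (a voiced consonant) → -oho → *evjazoho*.
*jophe*: final sound = /e/, a vowel → -i → *jophei*.

ropekid, evjazoho, jophei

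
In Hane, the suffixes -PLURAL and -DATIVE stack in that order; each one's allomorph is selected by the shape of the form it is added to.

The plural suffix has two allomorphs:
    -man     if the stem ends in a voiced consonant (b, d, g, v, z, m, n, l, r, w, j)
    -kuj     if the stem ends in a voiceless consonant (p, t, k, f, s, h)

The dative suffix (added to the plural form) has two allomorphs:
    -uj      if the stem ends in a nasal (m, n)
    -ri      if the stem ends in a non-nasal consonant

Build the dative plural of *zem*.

zemmanuj

*zem*: final consonant = /m/, voiced → -man → *zemman*.
The plural form *zemman*: final consonant = /n/, a nasal → -uj → *zemmanuj*.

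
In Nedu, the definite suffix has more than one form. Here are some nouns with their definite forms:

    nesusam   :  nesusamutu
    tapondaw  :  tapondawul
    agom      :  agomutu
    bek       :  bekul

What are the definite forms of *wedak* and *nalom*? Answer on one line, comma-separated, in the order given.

The alternation tracks the final consonant of the stem — -utu when the stem ends in a nasal (*nesusam*, *agom*); -ul when the stem ends in a non-nasal consonant (*tapondaw*, *bek*).
The final consonant of *wedak* is /k/, which is non-nasal, so the suffix is -ul, giving *wedakul*.
Since the final consonant of *nalom* is /m/ (a nasal), it takes -utu, giving *nalomutu*.

wedakul, nalomutu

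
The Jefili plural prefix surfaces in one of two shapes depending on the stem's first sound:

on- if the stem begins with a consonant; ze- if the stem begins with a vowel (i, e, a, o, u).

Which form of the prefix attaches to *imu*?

*imu* — first sound /i/ (a vowel) → ze-.

ze-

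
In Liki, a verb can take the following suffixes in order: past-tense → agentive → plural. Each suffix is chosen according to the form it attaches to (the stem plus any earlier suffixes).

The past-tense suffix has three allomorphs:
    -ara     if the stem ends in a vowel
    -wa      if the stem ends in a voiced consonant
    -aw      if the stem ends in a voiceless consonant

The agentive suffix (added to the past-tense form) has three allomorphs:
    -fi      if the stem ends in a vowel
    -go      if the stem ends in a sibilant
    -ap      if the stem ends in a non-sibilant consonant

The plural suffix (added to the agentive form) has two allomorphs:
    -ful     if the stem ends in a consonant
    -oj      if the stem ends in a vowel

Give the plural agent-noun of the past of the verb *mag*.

The final sound of *mag* is /g/, which is a voiced consonant, so the past-tense suffix is -wa, giving *magwa*.
The final sound of the past-tense form *magwa* is /a/, which is a vowel, so the agentive suffix is -fi, giving *magwafi*.
Since the final sound of the agentive form *magwafi* is /i/ (a vowel), it takes -oj, giving *magwafioj*.

magwafioj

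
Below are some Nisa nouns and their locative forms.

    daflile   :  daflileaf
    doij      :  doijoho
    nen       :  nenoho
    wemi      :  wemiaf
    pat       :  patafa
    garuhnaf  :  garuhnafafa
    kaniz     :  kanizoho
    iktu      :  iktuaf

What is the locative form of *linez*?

Looking at the final sound of each stem: -afa when the stem ends in a voiceless consonant (*pat*, *garuhnaf*); -oho when the stem ends in a voiced consonant (*doij*, *nen*, *kaniz*); -af when the stem ends in a vowel (*daflile*, *wemi*, *iktu*).
*linez*: final sound = /z/, a voiced consonant → -oho → *linezoho*.

linezoho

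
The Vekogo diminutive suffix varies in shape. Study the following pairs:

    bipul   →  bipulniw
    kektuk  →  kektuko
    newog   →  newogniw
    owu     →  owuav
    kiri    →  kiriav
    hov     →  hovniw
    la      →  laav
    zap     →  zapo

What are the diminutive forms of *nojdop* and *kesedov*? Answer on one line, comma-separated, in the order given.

nojdopo, kesedovniw

The pattern is voicing of the final sound: -o when the stem ends in a voiceless consonant (*kektuk*, *zap*); -niw when the stem ends in a voiced consonant (*bipul*, *newog*, *hov*); -av when the stem ends in a vowel (*owu*, *kiri*, *la*).
Since the final sound of *nojdop* is /p/ (a voiceless consonant), it takes -o, giving *nojdopo*.
*kesedov* — final sound /v/ (a voiced consonant) → -niw → *kesedovniw*.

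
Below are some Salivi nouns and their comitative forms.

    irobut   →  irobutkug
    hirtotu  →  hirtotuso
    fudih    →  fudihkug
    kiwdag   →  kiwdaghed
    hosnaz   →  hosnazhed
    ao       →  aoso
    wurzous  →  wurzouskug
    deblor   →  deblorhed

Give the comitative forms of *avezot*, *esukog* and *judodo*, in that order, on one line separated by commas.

avezotkug, esukoghed, judodoso

The pattern is voicing of the final sound: -kug when the stem ends in a voiceless consonant (*irobut*, *fudih*, *wurzous*); -hed when the stem ends in a voiced consonant (*kiwdag*, *hosnaz*, *deblor*); -so when the stem ends in a vowel (*hirtotu*, *ao*).
*avezot*: final sound = /t/, a voiceless consonant → -kug → *avezotkug*.
The final sound of *esukog* is /g/, which is a voiced consonant, so the suffix is -hed, giving *esukoghed*.
*judodo* — final sound /o/ (a vowel) → -so → *judodoso*.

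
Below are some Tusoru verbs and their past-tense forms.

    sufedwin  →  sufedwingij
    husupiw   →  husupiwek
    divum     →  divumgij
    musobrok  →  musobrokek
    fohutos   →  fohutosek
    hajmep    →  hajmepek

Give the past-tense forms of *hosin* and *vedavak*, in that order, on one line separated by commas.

hosingij, vedavakek

The suffix is conditioned by the final consonant: -gij when the stem ends in a nasal (*sufedwin*, *divum*); -ek when the stem ends in a non-nasal consonant (*husupiw*, *musobrok*, *fohutos*, *hajmep*).
*hosin*: final consonant = /n/, a nasal → -gij → *hosingij*.
The final consonant of *vedavak* is /k/, which is non-nasal, so the suffix is -ek, giving *vedavakek*.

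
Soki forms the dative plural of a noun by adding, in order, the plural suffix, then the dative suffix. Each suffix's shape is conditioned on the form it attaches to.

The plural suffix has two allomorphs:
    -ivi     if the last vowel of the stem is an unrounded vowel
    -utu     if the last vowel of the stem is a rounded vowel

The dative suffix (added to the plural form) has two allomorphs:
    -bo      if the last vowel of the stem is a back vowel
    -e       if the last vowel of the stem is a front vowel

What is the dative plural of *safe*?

*safe*: last vowel = /e/, an unrounded vowel → -ivi → *safeivi*.
The plural form *safeivi* — last vowel /i/ (a front vowel) → -e → *safeivie*.

safeivie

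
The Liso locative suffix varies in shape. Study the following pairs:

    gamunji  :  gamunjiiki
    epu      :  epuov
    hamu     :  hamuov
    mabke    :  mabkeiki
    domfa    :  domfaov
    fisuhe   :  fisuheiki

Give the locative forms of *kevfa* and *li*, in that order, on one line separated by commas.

Looking at the last vowel of each stem: -iki when the last vowel of the stem is a front vowel (*gamunji*, *mabke*, *fisuhe*); -ov when the last vowel of the stem is a back vowel (*epu*, *hamu*, *domfa*).
Since the last vowel of *kevfa* is /a/ (a back vowel), it takes -ov, giving *kevfaov*.
Since the last vowel of *li* is /i/ (a front vowel), it takes -iki, giving *liiki*.

kevfaov, liiki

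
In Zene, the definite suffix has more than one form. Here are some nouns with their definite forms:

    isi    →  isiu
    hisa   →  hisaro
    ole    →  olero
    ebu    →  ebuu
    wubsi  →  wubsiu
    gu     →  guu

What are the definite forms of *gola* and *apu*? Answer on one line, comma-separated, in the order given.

golaro, apuu

The pattern is height harmony: -u when the last vowel of the stem is a high vowel (*isi*, *ebu*, *wubsi*, *gu*); -ro when the last vowel of the stem is a non-high vowel (*hisa*, *ole*).
*gola*: last vowel = /a/, a non-high vowel → -ro → *golaro*.
The last vowel of *apu* is /u/, which is a high vowel, so the suffix is -u, giving *apuu*.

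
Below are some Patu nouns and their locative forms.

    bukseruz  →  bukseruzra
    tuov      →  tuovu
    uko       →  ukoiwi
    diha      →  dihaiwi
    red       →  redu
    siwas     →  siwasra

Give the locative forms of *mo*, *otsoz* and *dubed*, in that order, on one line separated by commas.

moiwi, otsozra, dubedu

The alternation tracks the final sound of the stem — -ra when the stem ends in a sibilant (*bukseruz*, *siwas*); -u when the stem ends in a non-sibilant consonant (*tuov*, *red*); -iwi when the stem ends in a vowel (*uko*, *diha*).
Since the final sound of *mo* is /o/ (a vowel), it takes -iwi, giving *moiwi*.
*otsoz* — final sound /z/ (a sibilant) → -ra → *otsozra*.
*dubed*: final sound = /d/, a non-sibilant consonant → -u → *dubedu*.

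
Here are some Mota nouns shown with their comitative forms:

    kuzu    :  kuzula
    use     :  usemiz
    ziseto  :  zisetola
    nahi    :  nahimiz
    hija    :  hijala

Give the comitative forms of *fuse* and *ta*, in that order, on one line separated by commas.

The alternation tracks the last vowel of the stem — -miz when the last vowel of the stem is a front vowel (*use*, *nahi*); -la when the last vowel of the stem is a back vowel (*kuzu*, *ziseto*, *hija*).
The last vowel of *fuse* is /e/, which is a front vowel, so the suffix is -miz, giving *fusemiz*.
The last vowel of *ta* is /a/, which is a back vowel, so the suffix is -la, giving *tala*.

fusemiz, tala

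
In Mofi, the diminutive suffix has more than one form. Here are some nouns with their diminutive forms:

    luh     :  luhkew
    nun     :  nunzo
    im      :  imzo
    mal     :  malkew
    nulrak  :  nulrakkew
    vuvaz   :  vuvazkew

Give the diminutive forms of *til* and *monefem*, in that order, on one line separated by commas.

tilkew, monefemzo

The alternation tracks the final consonant of the stem — -zo when the stem ends in a nasal (*nun*, *im*); -kew when the stem ends in a non-nasal consonant (*luh*, *mal*, *nulrak*, *vuvaz*).
*til*: final consonant = /l/, non-nasal → -kew → *tilkew*.
*monefem* — final consonant /m/ (a nasal) → -zo → *monefemzo*.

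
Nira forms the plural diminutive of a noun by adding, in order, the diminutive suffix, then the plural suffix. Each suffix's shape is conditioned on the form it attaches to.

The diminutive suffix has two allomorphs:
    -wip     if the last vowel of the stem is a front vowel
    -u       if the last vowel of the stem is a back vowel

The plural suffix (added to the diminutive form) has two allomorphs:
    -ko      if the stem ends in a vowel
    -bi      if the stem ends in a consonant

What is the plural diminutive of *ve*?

Since the last vowel of *ve* is /e/ (a front vowel), it takes -wip, giving *vewip*.
Since the final sound of the diminutive form *vewip* is /p/ (a consonant), it takes -bi, giving *vewipbi*.

vewipbi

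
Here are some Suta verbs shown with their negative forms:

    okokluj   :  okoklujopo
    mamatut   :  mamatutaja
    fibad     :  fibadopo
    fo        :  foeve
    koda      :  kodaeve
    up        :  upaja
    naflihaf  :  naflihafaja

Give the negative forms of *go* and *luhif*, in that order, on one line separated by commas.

Looking at the final sound of each stem: -aja when the stem ends in a voiceless consonant (*mamatut*, *up*, *naflihaf*); -opo when the stem ends in a voiced consonant (*okokluj*, *fibad*); -eve when the stem ends in a vowel (*fo*, *koda*).
*go*: final sound = /o/, a vowel → -eve → *goeve*.
*luhif* — final sound /f/ (a voiceless consonant) → -aja → *luhifaja*.

goeve, luhifaja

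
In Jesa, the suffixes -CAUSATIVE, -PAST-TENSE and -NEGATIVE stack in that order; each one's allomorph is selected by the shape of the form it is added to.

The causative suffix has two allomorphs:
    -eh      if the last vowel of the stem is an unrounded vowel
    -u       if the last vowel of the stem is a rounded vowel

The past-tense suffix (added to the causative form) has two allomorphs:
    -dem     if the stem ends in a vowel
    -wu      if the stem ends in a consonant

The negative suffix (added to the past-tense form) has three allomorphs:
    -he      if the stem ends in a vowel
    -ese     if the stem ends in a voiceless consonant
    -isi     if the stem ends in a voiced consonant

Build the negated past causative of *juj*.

The last vowel of *juj* is /u/, which is a rounded vowel, so the causative suffix is -u, giving *juju*.
The causative form *juju* — final sound /u/ (a vowel) → -dem → *jujudem*.
The past-tense form *jujudem*: final sound = /m/, a voiced consonant → -isi → *jujudemisi*.

jujudemisi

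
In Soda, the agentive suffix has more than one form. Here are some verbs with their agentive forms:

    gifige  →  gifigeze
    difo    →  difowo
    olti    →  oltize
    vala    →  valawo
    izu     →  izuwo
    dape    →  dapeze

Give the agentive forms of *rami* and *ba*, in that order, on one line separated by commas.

ramize, bawo

The suffix is conditioned by the last vowel: -ze when the last vowel of the stem is a front vowel (*gifige*, *olti*, *dape*); -wo when the last vowel of the stem is a back vowel (*difo*, *vala*, *izu*).
*rami* — last vowel /i/ (a front vowel) → -ze → *ramize*.
*ba*: last vowel = /a/, a back vowel → -wo → *bawo*.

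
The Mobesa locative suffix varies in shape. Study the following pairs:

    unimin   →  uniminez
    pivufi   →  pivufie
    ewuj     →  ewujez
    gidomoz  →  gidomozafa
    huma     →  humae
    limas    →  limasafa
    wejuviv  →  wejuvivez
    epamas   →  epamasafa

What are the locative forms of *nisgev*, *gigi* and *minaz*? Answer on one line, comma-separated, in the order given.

nisgevez, gigie, minazafa

Looking at the final sound of each stem: -afa when the stem ends in a sibilant (*gidomoz*, *limas*, *epamas*); -ez when the stem ends in a non-sibilant consonant (*unimin*, *ewuj*, *wejuviv*); -e when the stem ends in a vowel (*pivufi*, *huma*).
Since the final sound of *nisgev* is /v/ (a non-sibilant consonant), it takes -ez, giving *nisgevez*.
Since the final sound of *gigi* is /i/ (a vowel), it takes -e, giving *gigie*.
*minaz*: final sound = /z/, a sibilant → -afa → *minazafa*.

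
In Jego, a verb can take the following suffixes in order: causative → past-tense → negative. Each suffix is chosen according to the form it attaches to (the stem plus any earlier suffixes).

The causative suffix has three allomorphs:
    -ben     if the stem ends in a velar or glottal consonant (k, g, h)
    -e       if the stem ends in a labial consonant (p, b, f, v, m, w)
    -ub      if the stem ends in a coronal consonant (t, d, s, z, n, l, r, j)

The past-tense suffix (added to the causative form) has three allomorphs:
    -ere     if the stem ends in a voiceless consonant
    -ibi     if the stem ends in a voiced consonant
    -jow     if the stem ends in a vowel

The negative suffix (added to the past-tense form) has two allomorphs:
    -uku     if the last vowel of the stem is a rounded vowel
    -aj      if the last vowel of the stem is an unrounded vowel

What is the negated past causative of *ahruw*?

ahruwejowuku

Since the final consonant of *ahruw* is /w/ (labial), it takes -e, giving *ahruwe*.
The causative form *ahruwe*: final sound = /e/, a vowel → -jow → *ahruwejow*.
The past-tense form *ahruwejow*: last vowel = /o/, a rounded vowel → -uku → *ahruwejowuku*.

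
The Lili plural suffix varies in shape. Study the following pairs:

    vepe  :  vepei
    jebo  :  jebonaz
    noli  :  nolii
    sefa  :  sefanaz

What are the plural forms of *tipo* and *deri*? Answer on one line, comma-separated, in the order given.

tiponaz, derii

The suffix is conditioned by the last vowel: -i when the last vowel of the stem is a front vowel (*vepe*, *noli*); -naz when the last vowel of the stem is a back vowel (*jebo*, *sefa*).
Since the last vowel of *tipo* is /o/ (a back vowel), it takes -naz, giving *tiponaz*.
*deri*: last vowel = /i/, a front vowel → -i → *derii*.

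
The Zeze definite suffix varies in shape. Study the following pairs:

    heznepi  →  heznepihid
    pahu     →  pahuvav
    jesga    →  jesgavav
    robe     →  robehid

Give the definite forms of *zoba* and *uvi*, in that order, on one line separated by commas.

Looking at the last vowel of each stem: -hid when the last vowel of the stem is a front vowel (*heznepi*, *robe*); -vav when the last vowel of the stem is a back vowel (*pahu*, *jesga*).
The last vowel of *zoba* is /a/, which is a back vowel, so the suffix is -vav, giving *zobavav*.
*uvi*: last vowel = /i/, a front vowel → -hid → *uvihid*.

zobavav, uvihid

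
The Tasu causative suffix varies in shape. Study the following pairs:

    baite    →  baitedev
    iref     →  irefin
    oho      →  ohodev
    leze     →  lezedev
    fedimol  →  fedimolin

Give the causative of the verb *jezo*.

jezodev

The pattern is consonant vs. vowel: -in when the stem ends in a consonant (*iref*, *fedimol*); -dev when the stem ends in a vowel (*baite*, *oho*, *leze*).
*jezo*: final sound = /o/, a vowel → -dev → *jezodev*.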